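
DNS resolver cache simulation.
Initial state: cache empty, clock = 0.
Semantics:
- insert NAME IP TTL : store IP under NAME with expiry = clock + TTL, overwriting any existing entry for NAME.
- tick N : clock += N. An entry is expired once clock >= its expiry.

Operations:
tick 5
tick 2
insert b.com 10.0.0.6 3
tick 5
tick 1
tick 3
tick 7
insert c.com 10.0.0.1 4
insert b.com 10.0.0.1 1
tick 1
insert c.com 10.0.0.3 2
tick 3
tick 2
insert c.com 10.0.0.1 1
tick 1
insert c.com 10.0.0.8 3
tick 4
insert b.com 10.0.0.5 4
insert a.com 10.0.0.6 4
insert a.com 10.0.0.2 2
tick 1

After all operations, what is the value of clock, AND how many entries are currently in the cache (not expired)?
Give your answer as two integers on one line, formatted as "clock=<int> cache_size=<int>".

Op 1: tick 5 -> clock=5.
Op 2: tick 2 -> clock=7.
Op 3: insert b.com -> 10.0.0.6 (expiry=7+3=10). clock=7
Op 4: tick 5 -> clock=12. purged={b.com}
Op 5: tick 1 -> clock=13.
Op 6: tick 3 -> clock=16.
Op 7: tick 7 -> clock=23.
Op 8: insert c.com -> 10.0.0.1 (expiry=23+4=27). clock=23
Op 9: insert b.com -> 10.0.0.1 (expiry=23+1=24). clock=23
Op 10: tick 1 -> clock=24. purged={b.com}
Op 11: insert c.com -> 10.0.0.3 (expiry=24+2=26). clock=24
Op 12: tick 3 -> clock=27. purged={c.com}
Op 13: tick 2 -> clock=29.
Op 14: insert c.com -> 10.0.0.1 (expiry=29+1=30). clock=29
Op 15: tick 1 -> clock=30. purged={c.com}
Op 16: insert c.com -> 10.0.0.8 (expiry=30+3=33). clock=30
Op 17: tick 4 -> clock=34. purged={c.com}
Op 18: insert b.com -> 10.0.0.5 (expiry=34+4=38). clock=34
Op 19: insert a.com -> 10.0.0.6 (expiry=34+4=38). clock=34
Op 20: insert a.com -> 10.0.0.2 (expiry=34+2=36). clock=34
Op 21: tick 1 -> clock=35.
Final clock = 35
Final cache (unexpired): {a.com,b.com} -> size=2

Answer: clock=35 cache_size=2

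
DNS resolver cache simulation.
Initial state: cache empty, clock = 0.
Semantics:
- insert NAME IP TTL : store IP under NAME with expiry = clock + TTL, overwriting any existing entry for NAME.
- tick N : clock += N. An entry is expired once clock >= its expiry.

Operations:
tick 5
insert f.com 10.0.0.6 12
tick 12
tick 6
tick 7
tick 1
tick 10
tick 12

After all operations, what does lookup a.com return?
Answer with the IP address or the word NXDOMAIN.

Op 1: tick 5 -> clock=5.
Op 2: insert f.com -> 10.0.0.6 (expiry=5+12=17). clock=5
Op 3: tick 12 -> clock=17. purged={f.com}
Op 4: tick 6 -> clock=23.
Op 5: tick 7 -> clock=30.
Op 6: tick 1 -> clock=31.
Op 7: tick 10 -> clock=41.
Op 8: tick 12 -> clock=53.
lookup a.com: not in cache (expired or never inserted)

Answer: NXDOMAIN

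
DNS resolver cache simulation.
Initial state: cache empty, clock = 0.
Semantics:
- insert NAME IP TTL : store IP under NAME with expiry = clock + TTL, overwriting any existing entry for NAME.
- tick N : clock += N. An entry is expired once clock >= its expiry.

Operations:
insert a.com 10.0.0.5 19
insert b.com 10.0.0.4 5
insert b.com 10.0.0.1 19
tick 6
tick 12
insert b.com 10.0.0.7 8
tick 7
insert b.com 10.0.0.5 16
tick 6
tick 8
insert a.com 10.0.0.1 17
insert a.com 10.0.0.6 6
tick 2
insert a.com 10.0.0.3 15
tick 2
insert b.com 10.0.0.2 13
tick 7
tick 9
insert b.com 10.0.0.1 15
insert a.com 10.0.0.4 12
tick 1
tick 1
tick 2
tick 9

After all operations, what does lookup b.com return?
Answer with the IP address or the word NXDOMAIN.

Answer: 10.0.0.1

Derivation:
Op 1: insert a.com -> 10.0.0.5 (expiry=0+19=19). clock=0
Op 2: insert b.com -> 10.0.0.4 (expiry=0+5=5). clock=0
Op 3: insert b.com -> 10.0.0.1 (expiry=0+19=19). clock=0
Op 4: tick 6 -> clock=6.
Op 5: tick 12 -> clock=18.
Op 6: insert b.com -> 10.0.0.7 (expiry=18+8=26). clock=18
Op 7: tick 7 -> clock=25. purged={a.com}
Op 8: insert b.com -> 10.0.0.5 (expiry=25+16=41). clock=25
Op 9: tick 6 -> clock=31.
Op 10: tick 8 -> clock=39.
Op 11: insert a.com -> 10.0.0.1 (expiry=39+17=56). clock=39
Op 12: insert a.com -> 10.0.0.6 (expiry=39+6=45). clock=39
Op 13: tick 2 -> clock=41. purged={b.com}
Op 14: insert a.com -> 10.0.0.3 (expiry=41+15=56). clock=41
Op 15: tick 2 -> clock=43.
Op 16: insert b.com -> 10.0.0.2 (expiry=43+13=56). clock=43
Op 17: tick 7 -> clock=50.
Op 18: tick 9 -> clock=59. purged={a.com,b.com}
Op 19: insert b.com -> 10.0.0.1 (expiry=59+15=74). clock=59
Op 20: insert a.com -> 10.0.0.4 (expiry=59+12=71). clock=59
Op 21: tick 1 -> clock=60.
Op 22: tick 1 -> clock=61.
Op 23: tick 2 -> clock=63.
Op 24: tick 9 -> clock=72. purged={a.com}
lookup b.com: present, ip=10.0.0.1 expiry=74 > clock=72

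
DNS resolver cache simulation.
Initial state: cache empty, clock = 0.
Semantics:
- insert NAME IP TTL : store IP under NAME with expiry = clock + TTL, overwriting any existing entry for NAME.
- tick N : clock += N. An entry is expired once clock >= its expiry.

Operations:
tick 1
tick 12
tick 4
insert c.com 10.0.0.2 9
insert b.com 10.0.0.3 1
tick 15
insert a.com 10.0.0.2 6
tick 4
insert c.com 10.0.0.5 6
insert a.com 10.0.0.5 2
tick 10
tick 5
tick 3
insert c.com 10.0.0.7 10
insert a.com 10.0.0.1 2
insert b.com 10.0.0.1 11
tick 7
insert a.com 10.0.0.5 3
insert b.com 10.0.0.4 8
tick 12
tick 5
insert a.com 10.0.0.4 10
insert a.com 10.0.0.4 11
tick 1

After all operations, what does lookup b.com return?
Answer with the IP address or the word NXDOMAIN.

Answer: NXDOMAIN

Derivation:
Op 1: tick 1 -> clock=1.
Op 2: tick 12 -> clock=13.
Op 3: tick 4 -> clock=17.
Op 4: insert c.com -> 10.0.0.2 (expiry=17+9=26). clock=17
Op 5: insert b.com -> 10.0.0.3 (expiry=17+1=18). clock=17
Op 6: tick 15 -> clock=32. purged={b.com,c.com}
Op 7: insert a.com -> 10.0.0.2 (expiry=32+6=38). clock=32
Op 8: tick 4 -> clock=36.
Op 9: insert c.com -> 10.0.0.5 (expiry=36+6=42). clock=36
Op 10: insert a.com -> 10.0.0.5 (expiry=36+2=38). clock=36
Op 11: tick 10 -> clock=46. purged={a.com,c.com}
Op 12: tick 5 -> clock=51.
Op 13: tick 3 -> clock=54.
Op 14: insert c.com -> 10.0.0.7 (expiry=54+10=64). clock=54
Op 15: insert a.com -> 10.0.0.1 (expiry=54+2=56). clock=54
Op 16: insert b.com -> 10.0.0.1 (expiry=54+11=65). clock=54
Op 17: tick 7 -> clock=61. purged={a.com}
Op 18: insert a.com -> 10.0.0.5 (expiry=61+3=64). clock=61
Op 19: insert b.com -> 10.0.0.4 (expiry=61+8=69). clock=61
Op 20: tick 12 -> clock=73. purged={a.com,b.com,c.com}
Op 21: tick 5 -> clock=78.
Op 22: insert a.com -> 10.0.0.4 (expiry=78+10=88). clock=78
Op 23: insert a.com -> 10.0.0.4 (expiry=78+11=89). clock=78
Op 24: tick 1 -> clock=79.
lookup b.com: not in cache (expired or never inserted)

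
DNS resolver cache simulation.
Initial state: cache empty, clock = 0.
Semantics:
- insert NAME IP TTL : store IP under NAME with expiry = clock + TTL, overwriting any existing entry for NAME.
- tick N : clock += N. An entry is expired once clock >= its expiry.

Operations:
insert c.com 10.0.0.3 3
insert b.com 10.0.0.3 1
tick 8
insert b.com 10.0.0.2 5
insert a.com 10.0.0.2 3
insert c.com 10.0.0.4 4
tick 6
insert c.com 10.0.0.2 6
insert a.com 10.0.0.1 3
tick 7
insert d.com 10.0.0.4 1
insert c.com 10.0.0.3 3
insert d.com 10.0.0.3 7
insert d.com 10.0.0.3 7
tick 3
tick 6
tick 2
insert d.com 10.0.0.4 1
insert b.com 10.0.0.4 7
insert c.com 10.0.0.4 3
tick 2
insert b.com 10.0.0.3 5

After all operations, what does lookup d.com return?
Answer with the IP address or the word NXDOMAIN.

Op 1: insert c.com -> 10.0.0.3 (expiry=0+3=3). clock=0
Op 2: insert b.com -> 10.0.0.3 (expiry=0+1=1). clock=0
Op 3: tick 8 -> clock=8. purged={b.com,c.com}
Op 4: insert b.com -> 10.0.0.2 (expiry=8+5=13). clock=8
Op 5: insert a.com -> 10.0.0.2 (expiry=8+3=11). clock=8
Op 6: insert c.com -> 10.0.0.4 (expiry=8+4=12). clock=8
Op 7: tick 6 -> clock=14. purged={a.com,b.com,c.com}
Op 8: insert c.com -> 10.0.0.2 (expiry=14+6=20). clock=14
Op 9: insert a.com -> 10.0.0.1 (expiry=14+3=17). clock=14
Op 10: tick 7 -> clock=21. purged={a.com,c.com}
Op 11: insert d.com -> 10.0.0.4 (expiry=21+1=22). clock=21
Op 12: insert c.com -> 10.0.0.3 (expiry=21+3=24). clock=21
Op 13: insert d.com -> 10.0.0.3 (expiry=21+7=28). clock=21
Op 14: insert d.com -> 10.0.0.3 (expiry=21+7=28). clock=21
Op 15: tick 3 -> clock=24. purged={c.com}
Op 16: tick 6 -> clock=30. purged={d.com}
Op 17: tick 2 -> clock=32.
Op 18: insert d.com -> 10.0.0.4 (expiry=32+1=33). clock=32
Op 19: insert b.com -> 10.0.0.4 (expiry=32+7=39). clock=32
Op 20: insert c.com -> 10.0.0.4 (expiry=32+3=35). clock=32
Op 21: tick 2 -> clock=34. purged={d.com}
Op 22: insert b.com -> 10.0.0.3 (expiry=34+5=39). clock=34
lookup d.com: not in cache (expired or never inserted)

Answer: NXDOMAIN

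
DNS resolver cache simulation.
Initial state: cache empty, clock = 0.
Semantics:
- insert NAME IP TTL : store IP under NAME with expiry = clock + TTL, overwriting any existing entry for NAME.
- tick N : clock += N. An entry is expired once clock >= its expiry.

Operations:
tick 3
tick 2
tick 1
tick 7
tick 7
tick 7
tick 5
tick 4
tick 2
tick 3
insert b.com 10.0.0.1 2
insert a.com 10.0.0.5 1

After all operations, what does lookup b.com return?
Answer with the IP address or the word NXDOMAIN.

Op 1: tick 3 -> clock=3.
Op 2: tick 2 -> clock=5.
Op 3: tick 1 -> clock=6.
Op 4: tick 7 -> clock=13.
Op 5: tick 7 -> clock=20.
Op 6: tick 7 -> clock=27.
Op 7: tick 5 -> clock=32.
Op 8: tick 4 -> clock=36.
Op 9: tick 2 -> clock=38.
Op 10: tick 3 -> clock=41.
Op 11: insert b.com -> 10.0.0.1 (expiry=41+2=43). clock=41
Op 12: insert a.com -> 10.0.0.5 (expiry=41+1=42). clock=41
lookup b.com: present, ip=10.0.0.1 expiry=43 > clock=41

Answer: 10.0.0.1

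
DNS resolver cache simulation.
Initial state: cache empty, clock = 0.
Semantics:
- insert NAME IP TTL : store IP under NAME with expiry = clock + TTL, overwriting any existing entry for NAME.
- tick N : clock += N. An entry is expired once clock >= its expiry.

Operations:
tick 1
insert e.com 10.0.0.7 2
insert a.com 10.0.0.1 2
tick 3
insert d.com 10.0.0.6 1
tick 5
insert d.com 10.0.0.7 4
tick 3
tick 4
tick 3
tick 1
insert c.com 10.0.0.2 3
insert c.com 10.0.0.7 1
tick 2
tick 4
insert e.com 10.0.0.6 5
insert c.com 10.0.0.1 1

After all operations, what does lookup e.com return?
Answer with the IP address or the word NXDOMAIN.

Op 1: tick 1 -> clock=1.
Op 2: insert e.com -> 10.0.0.7 (expiry=1+2=3). clock=1
Op 3: insert a.com -> 10.0.0.1 (expiry=1+2=3). clock=1
Op 4: tick 3 -> clock=4. purged={a.com,e.com}
Op 5: insert d.com -> 10.0.0.6 (expiry=4+1=5). clock=4
Op 6: tick 5 -> clock=9. purged={d.com}
Op 7: insert d.com -> 10.0.0.7 (expiry=9+4=13). clock=9
Op 8: tick 3 -> clock=12.
Op 9: tick 4 -> clock=16. purged={d.com}
Op 10: tick 3 -> clock=19.
Op 11: tick 1 -> clock=20.
Op 12: insert c.com -> 10.0.0.2 (expiry=20+3=23). clock=20
Op 13: insert c.com -> 10.0.0.7 (expiry=20+1=21). clock=20
Op 14: tick 2 -> clock=22. purged={c.com}
Op 15: tick 4 -> clock=26.
Op 16: insert e.com -> 10.0.0.6 (expiry=26+5=31). clock=26
Op 17: insert c.com -> 10.0.0.1 (expiry=26+1=27). clock=26
lookup e.com: present, ip=10.0.0.6 expiry=31 > clock=26

Answer: 10.0.0.6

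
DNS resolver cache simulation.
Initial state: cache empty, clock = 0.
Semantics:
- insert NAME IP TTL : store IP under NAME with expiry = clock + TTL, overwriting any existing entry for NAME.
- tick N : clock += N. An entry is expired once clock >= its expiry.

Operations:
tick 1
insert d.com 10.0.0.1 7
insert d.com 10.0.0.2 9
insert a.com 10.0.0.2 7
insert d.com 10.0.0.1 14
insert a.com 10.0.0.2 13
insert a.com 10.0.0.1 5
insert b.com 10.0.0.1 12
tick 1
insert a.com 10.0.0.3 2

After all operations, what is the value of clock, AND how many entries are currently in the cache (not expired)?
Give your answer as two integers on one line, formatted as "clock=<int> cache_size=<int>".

Op 1: tick 1 -> clock=1.
Op 2: insert d.com -> 10.0.0.1 (expiry=1+7=8). clock=1
Op 3: insert d.com -> 10.0.0.2 (expiry=1+9=10). clock=1
Op 4: insert a.com -> 10.0.0.2 (expiry=1+7=8). clock=1
Op 5: insert d.com -> 10.0.0.1 (expiry=1+14=15). clock=1
Op 6: insert a.com -> 10.0.0.2 (expiry=1+13=14). clock=1
Op 7: insert a.com -> 10.0.0.1 (expiry=1+5=6). clock=1
Op 8: insert b.com -> 10.0.0.1 (expiry=1+12=13). clock=1
Op 9: tick 1 -> clock=2.
Op 10: insert a.com -> 10.0.0.3 (expiry=2+2=4). clock=2
Final clock = 2
Final cache (unexpired): {a.com,b.com,d.com} -> size=3

Answer: clock=2 cache_size=3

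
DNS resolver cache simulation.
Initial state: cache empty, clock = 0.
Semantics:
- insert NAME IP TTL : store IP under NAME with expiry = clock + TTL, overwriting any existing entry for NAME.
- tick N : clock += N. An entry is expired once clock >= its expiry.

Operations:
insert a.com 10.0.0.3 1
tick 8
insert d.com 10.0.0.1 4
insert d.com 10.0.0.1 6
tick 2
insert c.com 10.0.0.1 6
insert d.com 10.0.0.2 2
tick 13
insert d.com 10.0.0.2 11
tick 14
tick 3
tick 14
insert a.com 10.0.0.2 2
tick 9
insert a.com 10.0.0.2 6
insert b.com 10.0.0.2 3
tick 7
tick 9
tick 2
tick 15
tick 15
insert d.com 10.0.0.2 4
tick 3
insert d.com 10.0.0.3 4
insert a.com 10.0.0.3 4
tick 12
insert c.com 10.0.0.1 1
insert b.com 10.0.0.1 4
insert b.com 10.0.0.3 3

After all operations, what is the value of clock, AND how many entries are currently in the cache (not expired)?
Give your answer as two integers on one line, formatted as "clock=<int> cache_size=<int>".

Op 1: insert a.com -> 10.0.0.3 (expiry=0+1=1). clock=0
Op 2: tick 8 -> clock=8. purged={a.com}
Op 3: insert d.com -> 10.0.0.1 (expiry=8+4=12). clock=8
Op 4: insert d.com -> 10.0.0.1 (expiry=8+6=14). clock=8
Op 5: tick 2 -> clock=10.
Op 6: insert c.com -> 10.0.0.1 (expiry=10+6=16). clock=10
Op 7: insert d.com -> 10.0.0.2 (expiry=10+2=12). clock=10
Op 8: tick 13 -> clock=23. purged={c.com,d.com}
Op 9: insert d.com -> 10.0.0.2 (expiry=23+11=34). clock=23
Op 10: tick 14 -> clock=37. purged={d.com}
Op 11: tick 3 -> clock=40.
Op 12: tick 14 -> clock=54.
Op 13: insert a.com -> 10.0.0.2 (expiry=54+2=56). clock=54
Op 14: tick 9 -> clock=63. purged={a.com}
Op 15: insert a.com -> 10.0.0.2 (expiry=63+6=69). clock=63
Op 16: insert b.com -> 10.0.0.2 (expiry=63+3=66). clock=63
Op 17: tick 7 -> clock=70. purged={a.com,b.com}
Op 18: tick 9 -> clock=79.
Op 19: tick 2 -> clock=81.
Op 20: tick 15 -> clock=96.
Op 21: tick 15 -> clock=111.
Op 22: insert d.com -> 10.0.0.2 (expiry=111+4=115). clock=111
Op 23: tick 3 -> clock=114.
Op 24: insert d.com -> 10.0.0.3 (expiry=114+4=118). clock=114
Op 25: insert a.com -> 10.0.0.3 (expiry=114+4=118). clock=114
Op 26: tick 12 -> clock=126. purged={a.com,d.com}
Op 27: insert c.com -> 10.0.0.1 (expiry=126+1=127). clock=126
Op 28: insert b.com -> 10.0.0.1 (expiry=126+4=130). clock=126
Op 29: insert b.com -> 10.0.0.3 (expiry=126+3=129). clock=126
Final clock = 126
Final cache (unexpired): {b.com,c.com} -> size=2

Answer: clock=126 cache_size=2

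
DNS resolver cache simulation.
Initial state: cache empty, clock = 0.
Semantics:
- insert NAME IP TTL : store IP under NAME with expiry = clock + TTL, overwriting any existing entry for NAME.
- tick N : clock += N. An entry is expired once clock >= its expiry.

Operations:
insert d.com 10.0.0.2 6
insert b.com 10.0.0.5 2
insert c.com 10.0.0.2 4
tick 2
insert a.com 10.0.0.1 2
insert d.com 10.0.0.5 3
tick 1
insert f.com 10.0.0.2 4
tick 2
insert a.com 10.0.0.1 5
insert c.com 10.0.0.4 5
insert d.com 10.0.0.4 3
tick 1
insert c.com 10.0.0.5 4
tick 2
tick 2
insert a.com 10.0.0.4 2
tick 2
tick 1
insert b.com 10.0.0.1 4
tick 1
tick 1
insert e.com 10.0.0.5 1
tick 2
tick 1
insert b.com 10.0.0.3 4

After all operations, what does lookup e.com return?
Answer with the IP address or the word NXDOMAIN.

Op 1: insert d.com -> 10.0.0.2 (expiry=0+6=6). clock=0
Op 2: insert b.com -> 10.0.0.5 (expiry=0+2=2). clock=0
Op 3: insert c.com -> 10.0.0.2 (expiry=0+4=4). clock=0
Op 4: tick 2 -> clock=2. purged={b.com}
Op 5: insert a.com -> 10.0.0.1 (expiry=2+2=4). clock=2
Op 6: insert d.com -> 10.0.0.5 (expiry=2+3=5). clock=2
Op 7: tick 1 -> clock=3.
Op 8: insert f.com -> 10.0.0.2 (expiry=3+4=7). clock=3
Op 9: tick 2 -> clock=5. purged={a.com,c.com,d.com}
Op 10: insert a.com -> 10.0.0.1 (expiry=5+5=10). clock=5
Op 11: insert c.com -> 10.0.0.4 (expiry=5+5=10). clock=5
Op 12: insert d.com -> 10.0.0.4 (expiry=5+3=8). clock=5
Op 13: tick 1 -> clock=6.
Op 14: insert c.com -> 10.0.0.5 (expiry=6+4=10). clock=6
Op 15: tick 2 -> clock=8. purged={d.com,f.com}
Op 16: tick 2 -> clock=10. purged={a.com,c.com}
Op 17: insert a.com -> 10.0.0.4 (expiry=10+2=12). clock=10
Op 18: tick 2 -> clock=12. purged={a.com}
Op 19: tick 1 -> clock=13.
Op 20: insert b.com -> 10.0.0.1 (expiry=13+4=17). clock=13
Op 21: tick 1 -> clock=14.
Op 22: tick 1 -> clock=15.
Op 23: insert e.com -> 10.0.0.5 (expiry=15+1=16). clock=15
Op 24: tick 2 -> clock=17. purged={b.com,e.com}
Op 25: tick 1 -> clock=18.
Op 26: insert b.com -> 10.0.0.3 (expiry=18+4=22). clock=18
lookup e.com: not in cache (expired or never inserted)

Answer: NXDOMAIN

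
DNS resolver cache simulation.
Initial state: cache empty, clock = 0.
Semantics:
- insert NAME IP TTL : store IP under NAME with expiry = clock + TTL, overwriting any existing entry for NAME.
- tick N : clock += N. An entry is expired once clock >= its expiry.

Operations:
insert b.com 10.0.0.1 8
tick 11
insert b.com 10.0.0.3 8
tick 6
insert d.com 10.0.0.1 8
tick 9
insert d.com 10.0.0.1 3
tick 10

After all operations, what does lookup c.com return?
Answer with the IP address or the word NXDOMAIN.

Answer: NXDOMAIN

Derivation:
Op 1: insert b.com -> 10.0.0.1 (expiry=0+8=8). clock=0
Op 2: tick 11 -> clock=11. purged={b.com}
Op 3: insert b.com -> 10.0.0.3 (expiry=11+8=19). clock=11
Op 4: tick 6 -> clock=17.
Op 5: insert d.com -> 10.0.0.1 (expiry=17+8=25). clock=17
Op 6: tick 9 -> clock=26. purged={b.com,d.com}
Op 7: insert d.com -> 10.0.0.1 (expiry=26+3=29). clock=26
Op 8: tick 10 -> clock=36. purged={d.com}
lookup c.com: not in cache (expired or never inserted)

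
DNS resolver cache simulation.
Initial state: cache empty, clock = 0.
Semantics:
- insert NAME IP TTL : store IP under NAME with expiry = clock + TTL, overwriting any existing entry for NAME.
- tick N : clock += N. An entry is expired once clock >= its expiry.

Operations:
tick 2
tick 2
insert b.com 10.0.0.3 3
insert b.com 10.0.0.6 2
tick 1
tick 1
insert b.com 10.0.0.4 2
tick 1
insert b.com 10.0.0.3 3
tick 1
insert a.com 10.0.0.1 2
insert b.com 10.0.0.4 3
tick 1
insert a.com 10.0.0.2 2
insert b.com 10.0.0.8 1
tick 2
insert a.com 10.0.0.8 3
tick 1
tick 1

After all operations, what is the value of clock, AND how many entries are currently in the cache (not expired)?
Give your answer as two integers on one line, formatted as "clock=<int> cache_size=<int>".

Op 1: tick 2 -> clock=2.
Op 2: tick 2 -> clock=4.
Op 3: insert b.com -> 10.0.0.3 (expiry=4+3=7). clock=4
Op 4: insert b.com -> 10.0.0.6 (expiry=4+2=6). clock=4
Op 5: tick 1 -> clock=5.
Op 6: tick 1 -> clock=6. purged={b.com}
Op 7: insert b.com -> 10.0.0.4 (expiry=6+2=8). clock=6
Op 8: tick 1 -> clock=7.
Op 9: insert b.com -> 10.0.0.3 (expiry=7+3=10). clock=7
Op 10: tick 1 -> clock=8.
Op 11: insert a.com -> 10.0.0.1 (expiry=8+2=10). clock=8
Op 12: insert b.com -> 10.0.0.4 (expiry=8+3=11). clock=8
Op 13: tick 1 -> clock=9.
Op 14: insert a.com -> 10.0.0.2 (expiry=9+2=11). clock=9
Op 15: insert b.com -> 10.0.0.8 (expiry=9+1=10). clock=9
Op 16: tick 2 -> clock=11. purged={a.com,b.com}
Op 17: insert a.com -> 10.0.0.8 (expiry=11+3=14). clock=11
Op 18: tick 1 -> clock=12.
Op 19: tick 1 -> clock=13.
Final clock = 13
Final cache (unexpired): {a.com} -> size=1

Answer: clock=13 cache_size=1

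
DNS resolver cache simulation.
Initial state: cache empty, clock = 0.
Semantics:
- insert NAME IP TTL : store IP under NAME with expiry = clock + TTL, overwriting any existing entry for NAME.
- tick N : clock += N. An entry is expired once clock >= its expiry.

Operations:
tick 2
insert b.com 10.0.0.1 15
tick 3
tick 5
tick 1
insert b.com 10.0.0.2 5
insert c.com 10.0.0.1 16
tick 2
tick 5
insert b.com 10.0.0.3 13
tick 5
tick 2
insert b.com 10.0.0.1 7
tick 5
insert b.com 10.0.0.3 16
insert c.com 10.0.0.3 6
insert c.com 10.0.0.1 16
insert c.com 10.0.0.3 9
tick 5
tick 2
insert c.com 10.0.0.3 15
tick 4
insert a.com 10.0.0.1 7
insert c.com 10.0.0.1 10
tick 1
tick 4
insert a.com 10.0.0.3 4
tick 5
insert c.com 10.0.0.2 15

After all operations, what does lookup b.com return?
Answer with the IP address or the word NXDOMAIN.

Answer: NXDOMAIN

Derivation:
Op 1: tick 2 -> clock=2.
Op 2: insert b.com -> 10.0.0.1 (expiry=2+15=17). clock=2
Op 3: tick 3 -> clock=5.
Op 4: tick 5 -> clock=10.
Op 5: tick 1 -> clock=11.
Op 6: insert b.com -> 10.0.0.2 (expiry=11+5=16). clock=11
Op 7: insert c.com -> 10.0.0.1 (expiry=11+16=27). clock=11
Op 8: tick 2 -> clock=13.
Op 9: tick 5 -> clock=18. purged={b.com}
Op 10: insert b.com -> 10.0.0.3 (expiry=18+13=31). clock=18
Op 11: tick 5 -> clock=23.
Op 12: tick 2 -> clock=25.
Op 13: insert b.com -> 10.0.0.1 (expiry=25+7=32). clock=25
Op 14: tick 5 -> clock=30. purged={c.com}
Op 15: insert b.com -> 10.0.0.3 (expiry=30+16=46). clock=30
Op 16: insert c.com -> 10.0.0.3 (expiry=30+6=36). clock=30
Op 17: insert c.com -> 10.0.0.1 (expiry=30+16=46). clock=30
Op 18: insert c.com -> 10.0.0.3 (expiry=30+9=39). clock=30
Op 19: tick 5 -> clock=35.
Op 20: tick 2 -> clock=37.
Op 21: insert c.com -> 10.0.0.3 (expiry=37+15=52). clock=37
Op 22: tick 4 -> clock=41.
Op 23: insert a.com -> 10.0.0.1 (expiry=41+7=48). clock=41
Op 24: insert c.com -> 10.0.0.1 (expiry=41+10=51). clock=41
Op 25: tick 1 -> clock=42.
Op 26: tick 4 -> clock=46. purged={b.com}
Op 27: insert a.com -> 10.0.0.3 (expiry=46+4=50). clock=46
Op 28: tick 5 -> clock=51. purged={a.com,c.com}
Op 29: insert c.com -> 10.0.0.2 (expiry=51+15=66). clock=51
lookup b.com: not in cache (expired or never inserted)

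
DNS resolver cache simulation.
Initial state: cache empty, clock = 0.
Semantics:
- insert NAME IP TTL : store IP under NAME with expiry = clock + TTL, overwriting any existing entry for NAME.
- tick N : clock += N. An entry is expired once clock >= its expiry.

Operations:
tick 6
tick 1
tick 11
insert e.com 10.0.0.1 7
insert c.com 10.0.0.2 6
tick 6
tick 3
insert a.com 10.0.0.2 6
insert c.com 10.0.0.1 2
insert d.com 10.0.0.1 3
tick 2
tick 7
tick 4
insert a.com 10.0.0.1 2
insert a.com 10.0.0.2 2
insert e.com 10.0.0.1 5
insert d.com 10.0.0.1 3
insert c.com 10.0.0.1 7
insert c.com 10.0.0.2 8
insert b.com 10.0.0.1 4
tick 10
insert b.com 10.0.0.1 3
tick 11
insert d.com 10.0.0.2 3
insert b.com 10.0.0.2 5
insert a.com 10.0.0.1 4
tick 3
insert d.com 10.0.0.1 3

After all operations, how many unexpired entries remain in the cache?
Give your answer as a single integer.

Answer: 3

Derivation:
Op 1: tick 6 -> clock=6.
Op 2: tick 1 -> clock=7.
Op 3: tick 11 -> clock=18.
Op 4: insert e.com -> 10.0.0.1 (expiry=18+7=25). clock=18
Op 5: insert c.com -> 10.0.0.2 (expiry=18+6=24). clock=18
Op 6: tick 6 -> clock=24. purged={c.com}
Op 7: tick 3 -> clock=27. purged={e.com}
Op 8: insert a.com -> 10.0.0.2 (expiry=27+6=33). clock=27
Op 9: insert c.com -> 10.0.0.1 (expiry=27+2=29). clock=27
Op 10: insert d.com -> 10.0.0.1 (expiry=27+3=30). clock=27
Op 11: tick 2 -> clock=29. purged={c.com}
Op 12: tick 7 -> clock=36. purged={a.com,d.com}
Op 13: tick 4 -> clock=40.
Op 14: insert a.com -> 10.0.0.1 (expiry=40+2=42). clock=40
Op 15: insert a.com -> 10.0.0.2 (expiry=40+2=42). clock=40
Op 16: insert e.com -> 10.0.0.1 (expiry=40+5=45). clock=40
Op 17: insert d.com -> 10.0.0.1 (expiry=40+3=43). clock=40
Op 18: insert c.com -> 10.0.0.1 (expiry=40+7=47). clock=40
Op 19: insert c.com -> 10.0.0.2 (expiry=40+8=48). clock=40
Op 20: insert b.com -> 10.0.0.1 (expiry=40+4=44). clock=40
Op 21: tick 10 -> clock=50. purged={a.com,b.com,c.com,d.com,e.com}
Op 22: insert b.com -> 10.0.0.1 (expiry=50+3=53). clock=50
Op 23: tick 11 -> clock=61. purged={b.com}
Op 24: insert d.com -> 10.0.0.2 (expiry=61+3=64). clock=61
Op 25: insert b.com -> 10.0.0.2 (expiry=61+5=66). clock=61
Op 26: insert a.com -> 10.0.0.1 (expiry=61+4=65). clock=61
Op 27: tick 3 -> clock=64. purged={d.com}
Op 28: insert d.com -> 10.0.0.1 (expiry=64+3=67). clock=64
Final cache (unexpired): {a.com,b.com,d.com} -> size=3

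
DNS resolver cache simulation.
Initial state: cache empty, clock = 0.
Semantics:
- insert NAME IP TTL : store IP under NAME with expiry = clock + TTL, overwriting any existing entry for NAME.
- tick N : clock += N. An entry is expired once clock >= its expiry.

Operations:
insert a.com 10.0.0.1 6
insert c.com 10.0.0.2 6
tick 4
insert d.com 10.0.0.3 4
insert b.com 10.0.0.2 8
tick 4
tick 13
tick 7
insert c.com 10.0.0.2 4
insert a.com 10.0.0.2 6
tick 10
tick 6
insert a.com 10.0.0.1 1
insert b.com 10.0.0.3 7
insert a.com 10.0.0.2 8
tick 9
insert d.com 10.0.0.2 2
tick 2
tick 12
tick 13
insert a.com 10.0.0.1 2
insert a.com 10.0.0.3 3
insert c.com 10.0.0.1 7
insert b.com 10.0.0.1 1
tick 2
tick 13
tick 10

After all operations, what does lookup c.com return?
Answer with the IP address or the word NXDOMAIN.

Answer: NXDOMAIN

Derivation:
Op 1: insert a.com -> 10.0.0.1 (expiry=0+6=6). clock=0
Op 2: insert c.com -> 10.0.0.2 (expiry=0+6=6). clock=0
Op 3: tick 4 -> clock=4.
Op 4: insert d.com -> 10.0.0.3 (expiry=4+4=8). clock=4
Op 5: insert b.com -> 10.0.0.2 (expiry=4+8=12). clock=4
Op 6: tick 4 -> clock=8. purged={a.com,c.com,d.com}
Op 7: tick 13 -> clock=21. purged={b.com}
Op 8: tick 7 -> clock=28.
Op 9: insert c.com -> 10.0.0.2 (expiry=28+4=32). clock=28
Op 10: insert a.com -> 10.0.0.2 (expiry=28+6=34). clock=28
Op 11: tick 10 -> clock=38. purged={a.com,c.com}
Op 12: tick 6 -> clock=44.
Op 13: insert a.com -> 10.0.0.1 (expiry=44+1=45). clock=44
Op 14: insert b.com -> 10.0.0.3 (expiry=44+7=51). clock=44
Op 15: insert a.com -> 10.0.0.2 (expiry=44+8=52). clock=44
Op 16: tick 9 -> clock=53. purged={a.com,b.com}
Op 17: insert d.com -> 10.0.0.2 (expiry=53+2=55). clock=53
Op 18: tick 2 -> clock=55. purged={d.com}
Op 19: tick 12 -> clock=67.
Op 20: tick 13 -> clock=80.
Op 21: insert a.com -> 10.0.0.1 (expiry=80+2=82). clock=80
Op 22: insert a.com -> 10.0.0.3 (expiry=80+3=83). clock=80
Op 23: insert c.com -> 10.0.0.1 (expiry=80+7=87). clock=80
Op 24: insert b.com -> 10.0.0.1 (expiry=80+1=81). clock=80
Op 25: tick 2 -> clock=82. purged={b.com}
Op 26: tick 13 -> clock=95. purged={a.com,c.com}
Op 27: tick 10 -> clock=105.
lookup c.com: not in cache (expired or never inserted)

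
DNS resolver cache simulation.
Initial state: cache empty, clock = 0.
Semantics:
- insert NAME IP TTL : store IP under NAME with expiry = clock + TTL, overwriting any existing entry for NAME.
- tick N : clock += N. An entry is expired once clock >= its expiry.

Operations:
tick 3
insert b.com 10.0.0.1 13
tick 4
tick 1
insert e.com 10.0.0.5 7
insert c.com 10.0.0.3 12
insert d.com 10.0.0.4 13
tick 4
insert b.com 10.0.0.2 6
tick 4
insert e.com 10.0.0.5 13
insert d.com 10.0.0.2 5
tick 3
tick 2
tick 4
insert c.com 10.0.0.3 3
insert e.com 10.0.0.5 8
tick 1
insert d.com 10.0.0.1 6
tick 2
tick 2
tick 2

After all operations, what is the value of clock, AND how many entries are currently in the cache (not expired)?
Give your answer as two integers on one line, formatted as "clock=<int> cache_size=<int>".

Op 1: tick 3 -> clock=3.
Op 2: insert b.com -> 10.0.0.1 (expiry=3+13=16). clock=3
Op 3: tick 4 -> clock=7.
Op 4: tick 1 -> clock=8.
Op 5: insert e.com -> 10.0.0.5 (expiry=8+7=15). clock=8
Op 6: insert c.com -> 10.0.0.3 (expiry=8+12=20). clock=8
Op 7: insert d.com -> 10.0.0.4 (expiry=8+13=21). clock=8
Op 8: tick 4 -> clock=12.
Op 9: insert b.com -> 10.0.0.2 (expiry=12+6=18). clock=12
Op 10: tick 4 -> clock=16. purged={e.com}
Op 11: insert e.com -> 10.0.0.5 (expiry=16+13=29). clock=16
Op 12: insert d.com -> 10.0.0.2 (expiry=16+5=21). clock=16
Op 13: tick 3 -> clock=19. purged={b.com}
Op 14: tick 2 -> clock=21. purged={c.com,d.com}
Op 15: tick 4 -> clock=25.
Op 16: insert c.com -> 10.0.0.3 (expiry=25+3=28). clock=25
Op 17: insert e.com -> 10.0.0.5 (expiry=25+8=33). clock=25
Op 18: tick 1 -> clock=26.
Op 19: insert d.com -> 10.0.0.1 (expiry=26+6=32). clock=26
Op 20: tick 2 -> clock=28. purged={c.com}
Op 21: tick 2 -> clock=30.
Op 22: tick 2 -> clock=32. purged={d.com}
Final clock = 32
Final cache (unexpired): {e.com} -> size=1

Answer: clock=32 cache_size=1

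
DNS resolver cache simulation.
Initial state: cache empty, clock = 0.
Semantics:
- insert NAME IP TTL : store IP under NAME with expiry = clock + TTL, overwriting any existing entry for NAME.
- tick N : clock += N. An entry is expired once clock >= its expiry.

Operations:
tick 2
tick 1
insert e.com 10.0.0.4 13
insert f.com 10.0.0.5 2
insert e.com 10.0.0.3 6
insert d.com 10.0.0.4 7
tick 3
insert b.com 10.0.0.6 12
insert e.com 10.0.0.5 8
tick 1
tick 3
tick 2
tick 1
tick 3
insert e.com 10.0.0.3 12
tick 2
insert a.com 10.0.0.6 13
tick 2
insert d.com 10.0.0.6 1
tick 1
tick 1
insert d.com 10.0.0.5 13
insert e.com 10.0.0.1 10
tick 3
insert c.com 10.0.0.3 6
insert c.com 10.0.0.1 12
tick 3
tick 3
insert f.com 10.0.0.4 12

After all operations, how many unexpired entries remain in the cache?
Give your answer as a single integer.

Answer: 4

Derivation:
Op 1: tick 2 -> clock=2.
Op 2: tick 1 -> clock=3.
Op 3: insert e.com -> 10.0.0.4 (expiry=3+13=16). clock=3
Op 4: insert f.com -> 10.0.0.5 (expiry=3+2=5). clock=3
Op 5: insert e.com -> 10.0.0.3 (expiry=3+6=9). clock=3
Op 6: insert d.com -> 10.0.0.4 (expiry=3+7=10). clock=3
Op 7: tick 3 -> clock=6. purged={f.com}
Op 8: insert b.com -> 10.0.0.6 (expiry=6+12=18). clock=6
Op 9: insert e.com -> 10.0.0.5 (expiry=6+8=14). clock=6
Op 10: tick 1 -> clock=7.
Op 11: tick 3 -> clock=10. purged={d.com}
Op 12: tick 2 -> clock=12.
Op 13: tick 1 -> clock=13.
Op 14: tick 3 -> clock=16. purged={e.com}
Op 15: insert e.com -> 10.0.0.3 (expiry=16+12=28). clock=16
Op 16: tick 2 -> clock=18. purged={b.com}
Op 17: insert a.com -> 10.0.0.6 (expiry=18+13=31). clock=18
Op 18: tick 2 -> clock=20.
Op 19: insert d.com -> 10.0.0.6 (expiry=20+1=21). clock=20
Op 20: tick 1 -> clock=21. purged={d.com}
Op 21: tick 1 -> clock=22.
Op 22: insert d.com -> 10.0.0.5 (expiry=22+13=35). clock=22
Op 23: insert e.com -> 10.0.0.1 (expiry=22+10=32). clock=22
Op 24: tick 3 -> clock=25.
Op 25: insert c.com -> 10.0.0.3 (expiry=25+6=31). clock=25
Op 26: insert c.com -> 10.0.0.1 (expiry=25+12=37). clock=25
Op 27: tick 3 -> clock=28.
Op 28: tick 3 -> clock=31. purged={a.com}
Op 29: insert f.com -> 10.0.0.4 (expiry=31+12=43). clock=31
Final cache (unexpired): {c.com,d.com,e.com,f.com} -> size=4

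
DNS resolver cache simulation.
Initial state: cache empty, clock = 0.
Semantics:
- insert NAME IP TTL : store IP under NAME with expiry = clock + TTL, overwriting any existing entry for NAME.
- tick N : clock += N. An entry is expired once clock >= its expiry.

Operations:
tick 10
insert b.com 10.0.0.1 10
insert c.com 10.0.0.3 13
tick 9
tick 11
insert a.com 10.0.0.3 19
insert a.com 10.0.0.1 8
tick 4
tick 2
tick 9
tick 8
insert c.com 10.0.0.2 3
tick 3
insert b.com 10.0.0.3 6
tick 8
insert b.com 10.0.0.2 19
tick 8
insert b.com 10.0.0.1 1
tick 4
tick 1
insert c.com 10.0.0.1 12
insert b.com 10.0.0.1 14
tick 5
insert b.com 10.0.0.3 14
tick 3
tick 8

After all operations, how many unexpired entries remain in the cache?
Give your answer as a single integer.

Answer: 1

Derivation:
Op 1: tick 10 -> clock=10.
Op 2: insert b.com -> 10.0.0.1 (expiry=10+10=20). clock=10
Op 3: insert c.com -> 10.0.0.3 (expiry=10+13=23). clock=10
Op 4: tick 9 -> clock=19.
Op 5: tick 11 -> clock=30. purged={b.com,c.com}
Op 6: insert a.com -> 10.0.0.3 (expiry=30+19=49). clock=30
Op 7: insert a.com -> 10.0.0.1 (expiry=30+8=38). clock=30
Op 8: tick 4 -> clock=34.
Op 9: tick 2 -> clock=36.
Op 10: tick 9 -> clock=45. purged={a.com}
Op 11: tick 8 -> clock=53.
Op 12: insert c.com -> 10.0.0.2 (expiry=53+3=56). clock=53
Op 13: tick 3 -> clock=56. purged={c.com}
Op 14: insert b.com -> 10.0.0.3 (expiry=56+6=62). clock=56
Op 15: tick 8 -> clock=64. purged={b.com}
Op 16: insert b.com -> 10.0.0.2 (expiry=64+19=83). clock=64
Op 17: tick 8 -> clock=72.
Op 18: insert b.com -> 10.0.0.1 (expiry=72+1=73). clock=72
Op 19: tick 4 -> clock=76. purged={b.com}
Op 20: tick 1 -> clock=77.
Op 21: insert c.com -> 10.0.0.1 (expiry=77+12=89). clock=77
Op 22: insert b.com -> 10.0.0.1 (expiry=77+14=91). clock=77
Op 23: tick 5 -> clock=82.
Op 24: insert b.com -> 10.0.0.3 (expiry=82+14=96). clock=82
Op 25: tick 3 -> clock=85.
Op 26: tick 8 -> clock=93. purged={c.com}
Final cache (unexpired): {b.com} -> size=1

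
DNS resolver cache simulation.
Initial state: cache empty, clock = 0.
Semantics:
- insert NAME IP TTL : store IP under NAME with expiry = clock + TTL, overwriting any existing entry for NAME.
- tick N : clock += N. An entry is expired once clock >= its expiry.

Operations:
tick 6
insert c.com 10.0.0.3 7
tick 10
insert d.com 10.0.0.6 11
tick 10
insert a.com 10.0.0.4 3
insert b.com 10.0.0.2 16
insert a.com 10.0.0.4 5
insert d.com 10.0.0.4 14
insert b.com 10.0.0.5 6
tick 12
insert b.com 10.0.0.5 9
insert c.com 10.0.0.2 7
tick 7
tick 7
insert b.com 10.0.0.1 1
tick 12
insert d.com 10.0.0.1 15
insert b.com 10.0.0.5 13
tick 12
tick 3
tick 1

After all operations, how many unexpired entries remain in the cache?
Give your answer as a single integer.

Answer: 0

Derivation:
Op 1: tick 6 -> clock=6.
Op 2: insert c.com -> 10.0.0.3 (expiry=6+7=13). clock=6
Op 3: tick 10 -> clock=16. purged={c.com}
Op 4: insert d.com -> 10.0.0.6 (expiry=16+11=27). clock=16
Op 5: tick 10 -> clock=26.
Op 6: insert a.com -> 10.0.0.4 (expiry=26+3=29). clock=26
Op 7: insert b.com -> 10.0.0.2 (expiry=26+16=42). clock=26
Op 8: insert a.com -> 10.0.0.4 (expiry=26+5=31). clock=26
Op 9: insert d.com -> 10.0.0.4 (expiry=26+14=40). clock=26
Op 10: insert b.com -> 10.0.0.5 (expiry=26+6=32). clock=26
Op 11: tick 12 -> clock=38. purged={a.com,b.com}
Op 12: insert b.com -> 10.0.0.5 (expiry=38+9=47). clock=38
Op 13: insert c.com -> 10.0.0.2 (expiry=38+7=45). clock=38
Op 14: tick 7 -> clock=45. purged={c.com,d.com}
Op 15: tick 7 -> clock=52. purged={b.com}
Op 16: insert b.com -> 10.0.0.1 (expiry=52+1=53). clock=52
Op 17: tick 12 -> clock=64. purged={b.com}
Op 18: insert d.com -> 10.0.0.1 (expiry=64+15=79). clock=64
Op 19: insert b.com -> 10.0.0.5 (expiry=64+13=77). clock=64
Op 20: tick 12 -> clock=76.
Op 21: tick 3 -> clock=79. purged={b.com,d.com}
Op 22: tick 1 -> clock=80.
Final cache (unexpired): {} -> size=0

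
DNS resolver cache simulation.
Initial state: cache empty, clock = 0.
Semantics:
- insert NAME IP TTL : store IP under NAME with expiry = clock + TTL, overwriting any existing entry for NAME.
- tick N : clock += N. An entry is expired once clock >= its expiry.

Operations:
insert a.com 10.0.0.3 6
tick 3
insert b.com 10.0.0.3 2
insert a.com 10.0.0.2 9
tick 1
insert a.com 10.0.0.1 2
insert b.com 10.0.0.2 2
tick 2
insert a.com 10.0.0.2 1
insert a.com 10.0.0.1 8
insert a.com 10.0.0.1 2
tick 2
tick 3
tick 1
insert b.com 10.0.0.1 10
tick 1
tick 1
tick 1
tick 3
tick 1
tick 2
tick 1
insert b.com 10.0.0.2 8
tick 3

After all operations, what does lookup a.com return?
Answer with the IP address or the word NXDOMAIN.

Answer: NXDOMAIN

Derivation:
Op 1: insert a.com -> 10.0.0.3 (expiry=0+6=6). clock=0
Op 2: tick 3 -> clock=3.
Op 3: insert b.com -> 10.0.0.3 (expiry=3+2=5). clock=3
Op 4: insert a.com -> 10.0.0.2 (expiry=3+9=12). clock=3
Op 5: tick 1 -> clock=4.
Op 6: insert a.com -> 10.0.0.1 (expiry=4+2=6). clock=4
Op 7: insert b.com -> 10.0.0.2 (expiry=4+2=6). clock=4
Op 8: tick 2 -> clock=6. purged={a.com,b.com}
Op 9: insert a.com -> 10.0.0.2 (expiry=6+1=7). clock=6
Op 10: insert a.com -> 10.0.0.1 (expiry=6+8=14). clock=6
Op 11: insert a.com -> 10.0.0.1 (expiry=6+2=8). clock=6
Op 12: tick 2 -> clock=8. purged={a.com}
Op 13: tick 3 -> clock=11.
Op 14: tick 1 -> clock=12.
Op 15: insert b.com -> 10.0.0.1 (expiry=12+10=22). clock=12
Op 16: tick 1 -> clock=13.
Op 17: tick 1 -> clock=14.
Op 18: tick 1 -> clock=15.
Op 19: tick 3 -> clock=18.
Op 20: tick 1 -> clock=19.
Op 21: tick 2 -> clock=21.
Op 22: tick 1 -> clock=22. purged={b.com}
Op 23: insert b.com -> 10.0.0.2 (expiry=22+8=30). clock=22
Op 24: tick 3 -> clock=25.
lookup a.com: not in cache (expired or never inserted)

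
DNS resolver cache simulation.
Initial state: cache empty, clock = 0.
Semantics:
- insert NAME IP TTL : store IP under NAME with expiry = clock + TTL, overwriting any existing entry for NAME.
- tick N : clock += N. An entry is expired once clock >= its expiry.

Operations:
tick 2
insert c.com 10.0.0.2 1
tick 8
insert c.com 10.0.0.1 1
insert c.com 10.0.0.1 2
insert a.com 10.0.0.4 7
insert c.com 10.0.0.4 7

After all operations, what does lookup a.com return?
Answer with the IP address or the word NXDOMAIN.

Answer: 10.0.0.4

Derivation:
Op 1: tick 2 -> clock=2.
Op 2: insert c.com -> 10.0.0.2 (expiry=2+1=3). clock=2
Op 3: tick 8 -> clock=10. purged={c.com}
Op 4: insert c.com -> 10.0.0.1 (expiry=10+1=11). clock=10
Op 5: insert c.com -> 10.0.0.1 (expiry=10+2=12). clock=10
Op 6: insert a.com -> 10.0.0.4 (expiry=10+7=17). clock=10
Op 7: insert c.com -> 10.0.0.4 (expiry=10+7=17). clock=10
lookup a.com: present, ip=10.0.0.4 expiry=17 > clock=10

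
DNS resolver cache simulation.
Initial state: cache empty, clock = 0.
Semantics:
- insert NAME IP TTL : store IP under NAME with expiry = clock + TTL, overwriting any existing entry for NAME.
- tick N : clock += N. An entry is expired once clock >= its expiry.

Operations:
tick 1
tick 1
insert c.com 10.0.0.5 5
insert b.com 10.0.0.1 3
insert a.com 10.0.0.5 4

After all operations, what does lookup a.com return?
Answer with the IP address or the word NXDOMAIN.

Answer: 10.0.0.5

Derivation:
Op 1: tick 1 -> clock=1.
Op 2: tick 1 -> clock=2.
Op 3: insert c.com -> 10.0.0.5 (expiry=2+5=7). clock=2
Op 4: insert b.com -> 10.0.0.1 (expiry=2+3=5). clock=2
Op 5: insert a.com -> 10.0.0.5 (expiry=2+4=6). clock=2
lookup a.com: present, ip=10.0.0.5 expiry=6 > clock=2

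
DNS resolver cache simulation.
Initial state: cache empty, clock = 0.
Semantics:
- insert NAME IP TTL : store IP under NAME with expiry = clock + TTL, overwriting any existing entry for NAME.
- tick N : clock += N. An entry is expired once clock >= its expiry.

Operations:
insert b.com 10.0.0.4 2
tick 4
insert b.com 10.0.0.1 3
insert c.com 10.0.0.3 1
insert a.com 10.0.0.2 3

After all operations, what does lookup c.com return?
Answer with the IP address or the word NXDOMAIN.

Answer: 10.0.0.3

Derivation:
Op 1: insert b.com -> 10.0.0.4 (expiry=0+2=2). clock=0
Op 2: tick 4 -> clock=4. purged={b.com}
Op 3: insert b.com -> 10.0.0.1 (expiry=4+3=7). clock=4
Op 4: insert c.com -> 10.0.0.3 (expiry=4+1=5). clock=4
Op 5: insert a.com -> 10.0.0.2 (expiry=4+3=7). clock=4
lookup c.com: present, ip=10.0.0.3 expiry=5 > clock=4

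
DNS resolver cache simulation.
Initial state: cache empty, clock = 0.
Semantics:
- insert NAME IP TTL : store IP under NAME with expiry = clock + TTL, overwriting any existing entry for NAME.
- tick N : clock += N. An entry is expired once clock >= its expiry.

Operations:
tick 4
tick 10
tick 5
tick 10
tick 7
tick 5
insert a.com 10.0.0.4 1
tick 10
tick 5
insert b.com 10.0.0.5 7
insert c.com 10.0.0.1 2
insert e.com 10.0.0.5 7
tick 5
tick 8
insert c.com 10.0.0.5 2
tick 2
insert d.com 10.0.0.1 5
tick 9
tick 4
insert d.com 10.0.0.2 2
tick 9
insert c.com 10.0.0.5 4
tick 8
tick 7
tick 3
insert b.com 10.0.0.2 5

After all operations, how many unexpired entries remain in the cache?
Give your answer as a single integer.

Op 1: tick 4 -> clock=4.
Op 2: tick 10 -> clock=14.
Op 3: tick 5 -> clock=19.
Op 4: tick 10 -> clock=29.
Op 5: tick 7 -> clock=36.
Op 6: tick 5 -> clock=41.
Op 7: insert a.com -> 10.0.0.4 (expiry=41+1=42). clock=41
Op 8: tick 10 -> clock=51. purged={a.com}
Op 9: tick 5 -> clock=56.
Op 10: insert b.com -> 10.0.0.5 (expiry=56+7=63). clock=56
Op 11: insert c.com -> 10.0.0.1 (expiry=56+2=58). clock=56
Op 12: insert e.com -> 10.0.0.5 (expiry=56+7=63). clock=56
Op 13: tick 5 -> clock=61. purged={c.com}
Op 14: tick 8 -> clock=69. purged={b.com,e.com}
Op 15: insert c.com -> 10.0.0.5 (expiry=69+2=71). clock=69
Op 16: tick 2 -> clock=71. purged={c.com}
Op 17: insert d.com -> 10.0.0.1 (expiry=71+5=76). clock=71
Op 18: tick 9 -> clock=80. purged={d.com}
Op 19: tick 4 -> clock=84.
Op 20: insert d.com -> 10.0.0.2 (expiry=84+2=86). clock=84
Op 21: tick 9 -> clock=93. purged={d.com}
Op 22: insert c.com -> 10.0.0.5 (expiry=93+4=97). clock=93
Op 23: tick 8 -> clock=101. purged={c.com}
Op 24: tick 7 -> clock=108.
Op 25: tick 3 -> clock=111.
Op 26: insert b.com -> 10.0.0.2 (expiry=111+5=116). clock=111
Final cache (unexpired): {b.com} -> size=1

Answer: 1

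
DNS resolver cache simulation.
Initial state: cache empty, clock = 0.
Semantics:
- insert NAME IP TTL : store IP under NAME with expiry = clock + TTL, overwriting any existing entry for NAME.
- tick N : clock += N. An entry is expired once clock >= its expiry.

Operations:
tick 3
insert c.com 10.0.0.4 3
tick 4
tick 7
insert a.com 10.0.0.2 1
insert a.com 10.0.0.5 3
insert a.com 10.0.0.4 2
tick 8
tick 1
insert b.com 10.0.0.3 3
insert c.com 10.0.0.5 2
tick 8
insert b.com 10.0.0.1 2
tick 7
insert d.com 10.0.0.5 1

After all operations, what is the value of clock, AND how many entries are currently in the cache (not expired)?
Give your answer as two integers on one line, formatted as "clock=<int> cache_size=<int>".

Answer: clock=38 cache_size=1

Derivation:
Op 1: tick 3 -> clock=3.
Op 2: insert c.com -> 10.0.0.4 (expiry=3+3=6). clock=3
Op 3: tick 4 -> clock=7. purged={c.com}
Op 4: tick 7 -> clock=14.
Op 5: insert a.com -> 10.0.0.2 (expiry=14+1=15). clock=14
Op 6: insert a.com -> 10.0.0.5 (expiry=14+3=17). clock=14
Op 7: insert a.com -> 10.0.0.4 (expiry=14+2=16). clock=14
Op 8: tick 8 -> clock=22. purged={a.com}
Op 9: tick 1 -> clock=23.
Op 10: insert b.com -> 10.0.0.3 (expiry=23+3=26). clock=23
Op 11: insert c.com -> 10.0.0.5 (expiry=23+2=25). clock=23
Op 12: tick 8 -> clock=31. purged={b.com,c.com}
Op 13: insert b.com -> 10.0.0.1 (expiry=31+2=33). clock=31
Op 14: tick 7 -> clock=38. purged={b.com}
Op 15: insert d.com -> 10.0.0.5 (expiry=38+1=39). clock=38
Final clock = 38
Final cache (unexpired): {d.com} -> size=1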